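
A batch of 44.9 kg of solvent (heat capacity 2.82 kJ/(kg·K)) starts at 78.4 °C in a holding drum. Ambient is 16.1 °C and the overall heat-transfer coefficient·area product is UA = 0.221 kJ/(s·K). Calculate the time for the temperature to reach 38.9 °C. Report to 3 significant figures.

M c_p dT/dt = −UA(T − T_amb).
τ = M c_p/UA = 572.93 s; T_ss = T_amb = 16.100 °C.
T(t) = T_ss + (T₀ − T_ss)e^(−t/τ); set T = 38.9:
t = −τ ln[(T − T_ss)/(T₀ − T_ss)] = −572.93 · ln(0.36597) = 575.91 s.

576 s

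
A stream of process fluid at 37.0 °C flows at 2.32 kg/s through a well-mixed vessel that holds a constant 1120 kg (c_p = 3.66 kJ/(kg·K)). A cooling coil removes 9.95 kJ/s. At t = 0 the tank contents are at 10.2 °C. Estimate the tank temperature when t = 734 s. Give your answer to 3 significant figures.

30.2 °C

Energy balance: M c_p dT/dt = ṁ c_p (T_in − T) − 9.95.
Rearrange: dT/dt = (T_ss − T)/τ with τ = M/ṁ = 482.76 s and T_ss = T_in − Q̇/(ṁ c_p) = 35.828 °C.
Integrating: T(t) = T_ss + (T₀ − T_ss) e^(−t/τ).
T(734) = 35.828 + (-25.628)·e^(−734/482.76) = 35.828 + (-25.628)·0.21862 = 30.225 °C.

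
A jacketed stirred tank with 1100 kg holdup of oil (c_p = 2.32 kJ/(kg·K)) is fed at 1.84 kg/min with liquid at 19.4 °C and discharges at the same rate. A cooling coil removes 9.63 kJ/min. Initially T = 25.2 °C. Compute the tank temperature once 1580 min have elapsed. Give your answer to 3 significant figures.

17.7 °C

First-law balance (no shaft work): M c_p dT/dt = ṁ c_p (T_in − T) − 9.63.
Rearrange: dT/dt = (T_ss − T)/τ with τ = M/ṁ = 597.83 min and T_ss = T_in − Q̇/(ṁ c_p) = 17.144 °C.
This is linear first-order; T(t) = T_ss + (T₀ − T_ss) e^(−t/τ).
T(1580) = 17.144 + (8.0559)·e^(−1580/597.83) = 17.144 + (8.0559)·0.071154 = 17.717 °C.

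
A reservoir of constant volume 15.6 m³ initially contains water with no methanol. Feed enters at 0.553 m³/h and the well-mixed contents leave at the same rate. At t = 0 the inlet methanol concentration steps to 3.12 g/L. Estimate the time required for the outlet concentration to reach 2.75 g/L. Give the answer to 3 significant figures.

Transient balance on the dissolved component: V dC/dt = Q(C_in − C), so τ = V/Q = 28.210 h.
C(t) = C_in + (C₀ − C_in) e^(−t/τ). Set C = 2.75 and solve for t:
e^(−t/τ) = (C − C_in)/(C₀ − C_in) = (2.75 − 3.12)/(0 − 3.12) = 0.11859
t = −τ ln(…) = 28.210 × 2.1321 = 60.146 h.

60.1 h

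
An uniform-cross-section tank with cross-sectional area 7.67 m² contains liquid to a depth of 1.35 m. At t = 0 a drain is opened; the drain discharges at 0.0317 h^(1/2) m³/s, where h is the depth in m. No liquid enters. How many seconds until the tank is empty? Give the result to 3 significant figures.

A dh/dt = −Q_out = −0.0317 √h.
Separate and integrate: 2(√h − √h₀) = −(0.0317/A) t.
Tank is empty when √h = 0: t_empty = 2A√h₀/0.0317.
t_empty = 2·7.67·√1.35/0.0317 = 15.340·1.1619/0.0317 = 562.25 s.

562 s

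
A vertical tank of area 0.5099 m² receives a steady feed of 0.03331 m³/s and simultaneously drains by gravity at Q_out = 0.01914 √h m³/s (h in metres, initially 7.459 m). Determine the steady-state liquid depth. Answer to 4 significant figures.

Level balance: A dh/dt = 0.03331 − 0.01914 √h. Setting dh/dt = 0:
Q_in = 0.01914 √h_ss ⇒ √h_ss = 0.03331/0.01914 = 1.74033.
h_ss = 1.74033² = 3.02876 m. (Since h₀ = 7.459 m > h_ss, the level will fall toward this value.)

3.029 m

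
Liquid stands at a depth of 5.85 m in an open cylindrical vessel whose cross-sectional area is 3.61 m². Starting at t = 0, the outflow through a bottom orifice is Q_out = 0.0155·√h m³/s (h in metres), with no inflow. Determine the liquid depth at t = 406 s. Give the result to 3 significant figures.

2.39 m

A dh/dt = −Q_out = −0.0155 √h.
∫ h^(−1/2) dh = −(0.0155/A) ∫ dt, giving 2√h = 2√h₀ − (0.0155/A) t.
√h = √5.85 − 0.0155·406/(2·3.61) = 2.4187 − 0.87161 = 1.5471.
h = 1.5471² = 2.3934 m.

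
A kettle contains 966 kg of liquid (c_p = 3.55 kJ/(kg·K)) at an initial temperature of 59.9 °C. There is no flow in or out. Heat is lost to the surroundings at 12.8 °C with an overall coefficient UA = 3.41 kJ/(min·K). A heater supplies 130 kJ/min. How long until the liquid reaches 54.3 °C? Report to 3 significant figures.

M c_p dT/dt = −UA(T − T_amb) + Q̇.
τ = M c_p/UA = 1005.7 min; T_ss = T_amb + Q̇/UA = 12.8 + 130/3.41 = 50.923 °C.
T(t) = T_ss + (T₀ − T_ss)e^(−t/τ); set T = 54.3:
t = −τ ln[(T − T_ss)/(T₀ − T_ss)] = −1005.7 · ln(0.37617) = 983.24 min.

983 min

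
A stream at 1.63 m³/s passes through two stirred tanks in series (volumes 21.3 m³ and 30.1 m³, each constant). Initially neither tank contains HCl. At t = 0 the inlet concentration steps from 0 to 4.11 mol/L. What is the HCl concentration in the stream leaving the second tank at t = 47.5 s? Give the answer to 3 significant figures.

Each tank obeys Vᵢ dCᵢ/dt = Q(Cᵢ₋₁ − Cᵢ), so τᵢ = Vᵢ/Q.
τ₁ = 21.3/1.63 = 13.067 s; τ₂ = 30.1/1.63 = 18.466 s.
Solving the cascade with C₁(0)=C₂(0)=0 gives C₂(t) = C_in[1 − (τ₁ e^(−t/τ₁) − τ₂ e^(−t/τ₂))/(τ₁ − τ₂)].
At t = 47.5: e^(−t/τ₁) = 0.026385, e^(−t/τ₂) = 0.076363.
C₂ = 4.11·[1 − (13.067·0.026385 − 18.466·0.076363)/(-5.3988)] = 4.11·0.80267 = 3.2990 mol/L.

3.30 mol/L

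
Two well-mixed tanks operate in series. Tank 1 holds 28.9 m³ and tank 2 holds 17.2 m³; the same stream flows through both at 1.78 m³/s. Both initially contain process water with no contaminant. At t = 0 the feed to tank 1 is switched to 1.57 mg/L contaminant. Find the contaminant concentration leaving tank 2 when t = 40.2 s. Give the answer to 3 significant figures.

Species balance on tank i: dCᵢ/dt = (Cᵢ₋₁ − Cᵢ)/τᵢ with τᵢ = Vᵢ/Q.
τ₁ = 28.9/1.78 = 16.236 s; τ₂ = 17.2/1.78 = 9.6629 s.
Solving the cascade with C₁(0)=C₂(0)=0 gives C₂(t) = C_in[1 − (τ₁ e^(−t/τ₁) − τ₂ e^(−t/τ₂))/(τ₁ − τ₂)].
At t = 40.2: e^(−t/τ₁) = 0.084080, e^(−t/τ₂) = 0.015604.
C₂ = 1.57·[1 − (16.236·0.084080 − 9.6629·0.015604)/(6.5730)] = 1.57·0.81525 = 1.2799 mg/L.

1.28 mg/L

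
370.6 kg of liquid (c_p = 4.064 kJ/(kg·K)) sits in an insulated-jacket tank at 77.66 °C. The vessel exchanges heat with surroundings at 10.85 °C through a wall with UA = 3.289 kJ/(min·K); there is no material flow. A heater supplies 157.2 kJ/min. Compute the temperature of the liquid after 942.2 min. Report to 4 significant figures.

Lumped-capacitance energy balance: M c_p dT/dt = UA(T_amb − T) + Q̇.
dT/dt = (T_ss − T)/τ with T_ss = T_amb + Q̇/UA = 10.85 + 157.2/3.289 = 58.6457 °C, τ = M c_p/UA = 370.6·4.064/3.289 = 457.926 min.
Solution: T(t) = T_ss + (T₀ − T_ss) e^(−t/τ).
T(942.2) = 58.6457 + (19.0143)·0.127768 = 61.0751 °C.

61.08 °C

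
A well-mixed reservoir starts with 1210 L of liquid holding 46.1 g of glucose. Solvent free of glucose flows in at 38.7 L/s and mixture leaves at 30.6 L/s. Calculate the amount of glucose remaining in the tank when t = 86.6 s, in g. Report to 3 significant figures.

Let m(t) be the amount of glucose. Volume: V(t) = V₀ + (Q_in − Q_out) t = 1210 + 8.1000 t; V(86.6) = 1911.5 L.
Solute balance: dm/dt = 0 − Q_out C = −Q_out m/V(t).
dm/m = −Q_out dt/(V₀ + 8.1000 t); integrating gives ln(m/m₀) = −(Q_out/(Q_in−Q_out)) ln(V/V₀).
m = m₀ (V₀/V)^(Q_out/(Q_in−Q_out)) = 46.1 × (1210/1911.5)^(3.7778) = 8.1943 g.

8.19 g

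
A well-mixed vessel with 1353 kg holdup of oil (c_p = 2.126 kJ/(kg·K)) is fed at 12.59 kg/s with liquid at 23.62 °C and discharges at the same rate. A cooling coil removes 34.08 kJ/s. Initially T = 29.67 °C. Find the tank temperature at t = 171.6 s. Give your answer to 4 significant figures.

23.83 °C

First-law balance (no shaft work): M c_p dT/dt = ṁ c_p (T_in − T) − 34.08.
Rearrange: dT/dt = (T_ss − T)/τ with τ = M/ṁ = 107.466 s and T_ss = T_in − Q̇/(ṁ c_p) = 22.3468 °C.
This is linear first-order; T(t) = T_ss + (T₀ − T_ss) e^(−t/τ).
T(171.6) = 22.3468 + (7.32324)·e^(−171.6/107.466) = 22.3468 + (7.32324)·0.202548 = 23.8301 °C.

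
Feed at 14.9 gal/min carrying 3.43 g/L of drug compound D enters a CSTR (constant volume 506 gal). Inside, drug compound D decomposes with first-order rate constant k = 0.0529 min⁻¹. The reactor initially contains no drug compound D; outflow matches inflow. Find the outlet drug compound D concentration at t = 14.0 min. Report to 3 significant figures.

Accumulation = in − out − consumed: V dC/dt = Q C_in − Q C − k V C.
This is linear with rate a = Q/V + k = 0.082347 min⁻¹.
C_ss = Q C_in/(Q + kV) = 1.2265 g/L; C(t) = C_ss + (C₀ − C_ss) e^(−a t).
C(14.0) = 1.2265 + (-1.2265)·e^(−0.082347·14.0) = 1.2265 + (-1.2265)·0.31573 = 0.83928 g/L.

0.839 g/L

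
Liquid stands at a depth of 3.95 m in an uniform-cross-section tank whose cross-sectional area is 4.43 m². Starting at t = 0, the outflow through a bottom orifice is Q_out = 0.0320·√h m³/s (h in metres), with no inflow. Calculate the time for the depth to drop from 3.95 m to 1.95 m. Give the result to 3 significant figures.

164 s

Unsteady balance on liquid volume: A dh/dt = −0.0320 √h.
This is separable: 2 d(√h)/dt = −0.0320/A, so √h = √h₀ − (0.0320/(2A)) t.
t = 2A(√h₀ − √h)/0.0320 = 2·4.43·(√3.95 − √1.95)/0.0320
  = 8.8600 × (1.9875 − 1.3964) / 0.0320 = 163.64 s.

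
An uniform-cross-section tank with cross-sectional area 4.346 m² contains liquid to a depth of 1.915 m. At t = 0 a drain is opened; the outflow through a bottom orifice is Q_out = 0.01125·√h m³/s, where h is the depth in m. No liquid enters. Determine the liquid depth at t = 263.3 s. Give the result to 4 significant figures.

1.088 m

With no inflow, A dh/dt = −0.01125 √h.
This is separable: 2 d(√h)/dt = −0.01125/A, so √h = √h₀ − (0.01125/(2A)) t.
√h = √1.915 − 0.01125·263.3/(2·4.346) = 1.38384 − 0.340788 = 1.04305.
h = 1.04305² = 1.08795 m.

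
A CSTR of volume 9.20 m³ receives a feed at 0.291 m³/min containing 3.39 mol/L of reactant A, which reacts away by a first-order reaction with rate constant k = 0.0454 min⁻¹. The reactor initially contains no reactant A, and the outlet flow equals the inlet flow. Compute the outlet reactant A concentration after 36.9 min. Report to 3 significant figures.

V dC/dt = Q(C_in − C) − k V C.
dC/dt = (Q/V) C_in − (Q/V + k) C; effective rate a = Q/V + k = 0.031630 + 0.0454 = 0.077030 min⁻¹.
C_ss = Q C_in/(Q + kV) = 1.3920 mol/L; C(t) = C_ss + (C₀ − C_ss) e^(−a t).
C(36.9) = 1.3920 + (-1.3920)·e^(−0.077030·36.9) = 1.3920 + (-1.3920)·0.058284 = 1.3109 mol/L.

1.31 mol/L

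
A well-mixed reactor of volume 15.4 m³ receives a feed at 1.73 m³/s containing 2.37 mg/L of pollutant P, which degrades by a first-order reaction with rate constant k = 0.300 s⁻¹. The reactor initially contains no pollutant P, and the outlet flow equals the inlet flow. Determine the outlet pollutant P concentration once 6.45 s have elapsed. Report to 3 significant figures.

Accumulation = in − out − consumed: V dC/dt = Q C_in − Q C − k V C.
This is linear with rate a = Q/V + k = 0.41234 s⁻¹.
C_ss = Q C_in/(Q + kV) = 0.64569 mg/L; C(t) = C_ss + (C₀ − C_ss) e^(−a t).
C(6.45) = 0.64569 + (-0.64569)·e^(−0.41234·6.45) = 0.64569 + (-0.64569)·0.069978 = 0.60050 mg/L.

0.601 mg/L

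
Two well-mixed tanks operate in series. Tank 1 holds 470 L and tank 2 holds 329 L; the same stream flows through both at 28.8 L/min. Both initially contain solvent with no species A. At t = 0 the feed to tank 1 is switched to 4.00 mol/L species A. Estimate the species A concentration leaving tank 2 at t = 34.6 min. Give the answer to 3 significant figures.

Each tank obeys Vᵢ dCᵢ/dt = Q(Cᵢ₋₁ − Cᵢ), so τᵢ = Vᵢ/Q.
τ₁ = 470/28.8 = 16.319 min; τ₂ = 329/28.8 = 11.424 min.
Solving the cascade with C₁(0)=C₂(0)=0 gives C₂(t) = C_in[1 − (τ₁ e^(−t/τ₁) − τ₂ e^(−t/τ₂))/(τ₁ − τ₂)].
At t = 34.6: e^(−t/τ₁) = 0.12001, e^(−t/τ₂) = 0.048373.
C₂ = 4.00·[1 − (16.319·0.12001 − 11.424·0.048373)/(4.8958)] = 4.00·0.71283 = 2.8513 mol/L.

2.85 mol/L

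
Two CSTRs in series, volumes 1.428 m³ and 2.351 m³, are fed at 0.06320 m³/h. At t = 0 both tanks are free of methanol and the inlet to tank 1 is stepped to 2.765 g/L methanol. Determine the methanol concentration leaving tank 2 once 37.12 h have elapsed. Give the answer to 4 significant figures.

0.9960 g/L

Each tank obeys Vᵢ dCᵢ/dt = Q(Cᵢ₋₁ − Cᵢ), so τᵢ = Vᵢ/Q.
τ₁ = 1.428/0.06320 = 22.5949 h; τ₂ = 2.351/0.06320 = 37.1994 h.
Tank 1: C₁ = C_in(1 − e^(−t/τ₁)). Tank 2 (τ₁ ≠ τ₂): C₂ = C_in[1 − (τ₁ e^(−t/τ₁) − τ₂ e^(−t/τ₂))/(τ₁ − τ₂)].
At t = 37.12: e^(−t/τ₁) = 0.193429, e^(−t/τ₂) = 0.368665.
C₂ = 2.765·[1 − (22.5949·0.193429 − 37.1994·0.368665)/(-14.6044)] = 2.765·0.360222 = 0.996013 g/L.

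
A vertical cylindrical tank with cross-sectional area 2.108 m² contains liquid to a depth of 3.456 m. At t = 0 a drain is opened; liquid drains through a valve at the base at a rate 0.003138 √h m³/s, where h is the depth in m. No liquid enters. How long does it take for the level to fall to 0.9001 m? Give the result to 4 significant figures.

1223 s

A dh/dt = −Q_out = −0.003138 √h.
This is separable: 2 d(√h)/dt = −0.003138/A, so √h = √h₀ − (0.003138/(2A)) t.
t = 2A(√h₀ − √h)/0.003138 = 2·2.108·(√3.456 − √0.9001)/0.003138
  = 4.21600 × (1.85903 − 0.948736) / 0.003138 = 1223.01 s.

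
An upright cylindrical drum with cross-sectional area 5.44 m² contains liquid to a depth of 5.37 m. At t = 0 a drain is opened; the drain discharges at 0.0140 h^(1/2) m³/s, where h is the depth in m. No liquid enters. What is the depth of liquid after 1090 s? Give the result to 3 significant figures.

0.837 m

A dh/dt = −Q_out = −0.0140 √h.
This is separable: 2 d(√h)/dt = −0.0140/A, so √h = √h₀ − (0.0140/(2A)) t.
√h = √5.37 − 0.0140·1090/(2·5.44) = 2.3173 − 1.4026 = 0.91475.
h = 0.91475² = 0.83677 m.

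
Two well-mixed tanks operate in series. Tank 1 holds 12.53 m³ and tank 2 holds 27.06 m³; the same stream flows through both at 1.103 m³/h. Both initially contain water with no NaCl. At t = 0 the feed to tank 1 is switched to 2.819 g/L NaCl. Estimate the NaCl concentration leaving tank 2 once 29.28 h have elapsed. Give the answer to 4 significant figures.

Species balance on tank i: dCᵢ/dt = (Cᵢ₋₁ − Cᵢ)/τᵢ with τᵢ = Vᵢ/Q.
τ₁ = 12.53/1.103 = 11.3599 h; τ₂ = 27.06/1.103 = 24.5331 h.
Tank 1: C₁ = C_in(1 − e^(−t/τ₁)). Tank 2 (τ₁ ≠ τ₂): C₂ = C_in[1 − (τ₁ e^(−t/τ₁) − τ₂ e^(−t/τ₂))/(τ₁ − τ₂)].
At t = 29.28: e^(−t/τ₁) = 0.0759651, e^(−t/τ₂) = 0.303161.
C₂ = 2.819·[1 − (11.3599·0.0759651 − 24.5331·0.303161)/(-13.1732)] = 2.819·0.500915 = 1.41208 g/L.

1.412 g/L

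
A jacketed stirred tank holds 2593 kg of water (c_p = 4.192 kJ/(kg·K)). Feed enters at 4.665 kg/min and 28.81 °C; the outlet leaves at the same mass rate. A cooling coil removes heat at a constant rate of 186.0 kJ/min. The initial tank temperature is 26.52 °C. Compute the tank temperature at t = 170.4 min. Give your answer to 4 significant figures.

Heat balance on the well-mixed liquid: M c_p dT/dt = ṁ c_p (T_in − T) − 186.0.
Rearrange: dT/dt = (T_ss − T)/τ with τ = M/ṁ = 555.841 min and T_ss = T_in − Q̇/(ṁ c_p) = 19.2987 °C.
Integrating: T(t) = T_ss + (T₀ − T_ss) e^(−t/τ).
T(170.4) = 19.2987 + (7.22130)·e^(−170.4/555.841) = 19.2987 + (7.22130)·0.735973 = 24.6134 °C.

24.61 °C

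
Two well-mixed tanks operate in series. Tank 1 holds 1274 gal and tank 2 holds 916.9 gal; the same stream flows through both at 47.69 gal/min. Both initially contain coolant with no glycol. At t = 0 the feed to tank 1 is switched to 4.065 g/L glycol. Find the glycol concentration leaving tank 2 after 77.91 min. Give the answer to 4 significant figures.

3.461 g/L

Species balance on tank i: dCᵢ/dt = (Cᵢ₋₁ − Cᵢ)/τᵢ with τᵢ = Vᵢ/Q.
τ₁ = 1274/47.69 = 26.7142 min; τ₂ = 916.9/47.69 = 19.2263 min.
Tank 1: C₁ = C_in(1 − e^(−t/τ₁)). Tank 2 (τ₁ ≠ τ₂): C₂ = C_in[1 − (τ₁ e^(−t/τ₁) − τ₂ e^(−t/τ₂))/(τ₁ − τ₂)].
At t = 77.91: e^(−t/τ₁) = 0.0541267, e^(−t/τ₂) = 0.0173828.
C₂ = 4.065·[1 − (26.7142·0.0541267 − 19.2263·0.0173828)/(7.48794)] = 4.065·0.851529 = 3.46146 g/L.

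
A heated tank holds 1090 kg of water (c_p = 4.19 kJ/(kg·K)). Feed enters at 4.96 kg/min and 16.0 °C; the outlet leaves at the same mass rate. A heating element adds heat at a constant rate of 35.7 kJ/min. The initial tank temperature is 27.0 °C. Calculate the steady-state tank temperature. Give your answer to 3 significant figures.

First-law balance (no shaft work): M c_p dT/dt = ṁ c_p (T_in − T) + 35.7.
At steady state dT/dt = 0 ⇒ T_ss = T_in + Q̇/(ṁ c_p) = 16.0 + 35.7/(4.96·4.19) = 17.718 °C.

17.7 °C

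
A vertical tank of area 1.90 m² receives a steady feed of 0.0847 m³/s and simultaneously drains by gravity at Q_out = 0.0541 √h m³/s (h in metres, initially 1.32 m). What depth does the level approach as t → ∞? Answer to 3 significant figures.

Level balance: A dh/dt = 0.0847 − 0.0541 √h. Setting dh/dt = 0:
Q_in = 0.0541 √h_ss ⇒ √h_ss = 0.0847/0.0541 = 1.5656.
h_ss = 1.5656² = 2.4512 m. (Since h₀ = 1.32 m < h_ss, the level will rise toward this value.)

2.45 m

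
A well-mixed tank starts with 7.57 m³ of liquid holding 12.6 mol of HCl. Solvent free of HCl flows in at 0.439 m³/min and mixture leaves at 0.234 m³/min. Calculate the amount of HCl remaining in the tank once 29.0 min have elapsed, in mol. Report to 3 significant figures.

6.50 mol

Let m(t) be the amount of HCl. Volume: V(t) = V₀ + (Q_in − Q_out) t = 7.57 + 0.20500 t; V(29.0) = 13.515 m³.
No HCl enters, so dm/dt = −Q_out · (m/V).
Separate: dm/m = −Q_out dt/V(t) ⇒ ln(m/m₀) = −(Q_out/(Q_in−Q_out)) ln(V/V₀).
m = m₀ (V₀/V)^(Q_out/(Q_in−Q_out)) = 12.6 × (7.57/13.515)^(1.1415) = 6.5019 mol.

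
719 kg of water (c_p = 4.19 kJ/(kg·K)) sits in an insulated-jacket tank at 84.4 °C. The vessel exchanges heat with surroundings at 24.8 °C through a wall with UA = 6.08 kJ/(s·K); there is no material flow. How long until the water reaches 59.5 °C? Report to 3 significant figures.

M c_p dT/dt = −UA(T − T_amb).
τ = M c_p/UA = 495.50 s; T_ss = T_amb = 24.800 °C.
T(t) = T_ss + (T₀ − T_ss)e^(−t/τ); set T = 59.5:
t = −τ ln[(T − T_ss)/(T₀ − T_ss)] = −495.50 · ln(0.58221) = 268.02 s.

268 s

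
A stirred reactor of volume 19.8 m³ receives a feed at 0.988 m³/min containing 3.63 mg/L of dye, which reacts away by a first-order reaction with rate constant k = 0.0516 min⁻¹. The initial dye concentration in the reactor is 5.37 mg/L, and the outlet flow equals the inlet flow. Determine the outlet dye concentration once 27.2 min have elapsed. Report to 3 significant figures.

Accumulation = in − out − consumed: V dC/dt = Q C_in − Q C − k V C.
This is linear with rate a = Q/V + k = 0.10150 min⁻¹.
C_ss = Q C_in/(Q + kV) = 1.7846 mg/L; C(t) = C_ss + (C₀ − C_ss) e^(−a t).
C(27.2) = 1.7846 + (3.5854)·e^(−0.10150·27.2) = 1.7846 + (3.5854)·0.063243 = 2.0113 mg/L.

2.01 mg/L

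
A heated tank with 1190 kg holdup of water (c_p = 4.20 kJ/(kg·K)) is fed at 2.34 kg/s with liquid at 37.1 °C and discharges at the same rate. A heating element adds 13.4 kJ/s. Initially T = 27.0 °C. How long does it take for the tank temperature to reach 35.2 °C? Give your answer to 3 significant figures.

639 s

First-law balance (no shaft work): M c_p dT/dt = ṁ c_p (T_in − T) + 13.4.
τ = M/ṁ = 508.55 s; T_ss = T_in + Q̇/(ṁ c_p) = 38.463 °C.
T(t) = T_ss + (T₀ − T_ss) e^(−t/τ). Set T = 35.2:
e^(−t/τ) = (35.2 − 38.463)/(27.0 − 38.463) = 0.28468
t = −508.55 · ln(0.28468) = 638.93 s.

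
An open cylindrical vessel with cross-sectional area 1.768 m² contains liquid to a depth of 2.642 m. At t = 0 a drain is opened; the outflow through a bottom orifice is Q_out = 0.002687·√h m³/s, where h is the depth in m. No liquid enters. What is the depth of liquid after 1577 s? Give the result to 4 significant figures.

0.1824 m

With no inflow, A dh/dt = −0.002687 √h.
∫ h^(−1/2) dh = −(0.002687/A) ∫ dt, giving 2√h = 2√h₀ − (0.002687/A) t.
√h = √2.642 − 0.002687·1577/(2·1.768) = 1.62542 − 1.19836 = 0.427064.
h = 0.427064² = 0.182383 m.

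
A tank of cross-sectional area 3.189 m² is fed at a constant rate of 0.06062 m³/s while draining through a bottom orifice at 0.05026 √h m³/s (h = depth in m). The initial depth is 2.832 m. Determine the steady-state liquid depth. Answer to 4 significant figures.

1.455 m

Accumulation of liquid (constant cross-section A): A dh/dt = Q_in − 0.05026 √h. At steady state dh/dt = 0:
Q_in = 0.05026 √h_ss ⇒ √h_ss = 0.06062/0.05026 = 1.20613.
h_ss = 1.20613² = 1.45475 m. (Since h₀ = 2.832 m > h_ss, the level will fall toward this value.)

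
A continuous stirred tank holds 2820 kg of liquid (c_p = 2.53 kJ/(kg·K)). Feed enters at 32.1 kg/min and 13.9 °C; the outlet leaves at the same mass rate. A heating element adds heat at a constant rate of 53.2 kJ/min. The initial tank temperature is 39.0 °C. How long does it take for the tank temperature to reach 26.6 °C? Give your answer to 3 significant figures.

Heat balance on the well-mixed liquid: M c_p dT/dt = ṁ c_p (T_in − T) + 53.2.
τ = M/ṁ = 87.850 min; T_ss = T_in + Q̇/(ṁ c_p) = 14.555 °C.
T(t) = T_ss + (T₀ − T_ss) e^(−t/τ). Set T = 26.6:
e^(−t/τ) = (26.6 − 14.555)/(39.0 − 14.555) = 0.49274
t = −87.850 · ln(0.49274) = 62.179 min.

62.2 min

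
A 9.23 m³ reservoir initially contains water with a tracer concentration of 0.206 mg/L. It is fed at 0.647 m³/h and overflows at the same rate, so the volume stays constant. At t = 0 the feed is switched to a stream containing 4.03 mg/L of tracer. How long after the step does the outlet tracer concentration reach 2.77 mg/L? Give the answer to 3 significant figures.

15.8 h

Species balance: V dC/dt = Q(C_in − C) ⇒ τ = V/Q = 14.266 h.
C(t) = C_in + (C₀ − C_in) e^(−t/τ). Set C = 2.77 and solve for t:
e^(−t/τ) = (C − C_in)/(C₀ − C_in) = (2.77 − 4.03)/(0.206 − 4.03) = 0.32950
t = −τ ln(…) = 14.266 × 1.1102 = 15.838 h.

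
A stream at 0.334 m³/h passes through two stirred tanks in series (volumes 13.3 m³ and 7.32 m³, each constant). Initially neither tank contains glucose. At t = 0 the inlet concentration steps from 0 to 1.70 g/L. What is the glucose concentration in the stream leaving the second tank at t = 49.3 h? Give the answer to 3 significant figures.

0.823 g/L

Time constants: τᵢ = Vᵢ/Q for each well-mixed tank.
τ₁ = 13.3/0.334 = 39.820 h; τ₂ = 7.32/0.334 = 21.916 h.
Tank 1: C₁ = C_in(1 − e^(−t/τ₁)). Tank 2 (τ₁ ≠ τ₂): C₂ = C_in[1 − (τ₁ e^(−t/τ₁) − τ₂ e^(−t/τ₂))/(τ₁ − τ₂)].
At t = 49.3: e^(−t/τ₁) = 0.28995, e^(−t/τ₂) = 0.10545.
C₂ = 1.70·[1 − (39.820·0.28995 − 21.916·0.10545)/(17.904)] = 1.70·0.48422 = 0.82318 g/L.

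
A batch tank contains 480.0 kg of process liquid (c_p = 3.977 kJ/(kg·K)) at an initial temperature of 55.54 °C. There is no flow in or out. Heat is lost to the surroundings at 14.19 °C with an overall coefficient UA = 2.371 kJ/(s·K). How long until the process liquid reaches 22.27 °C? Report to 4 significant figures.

M c_p dT/dt = −UA(T − T_amb).
τ = M c_p/UA = 805.129 s; T_ss = T_amb = 14.1900 °C.
T(t) = T_ss + (T₀ − T_ss)e^(−t/τ); set T = 22.27:
t = −τ ln[(T − T_ss)/(T₀ − T_ss)] = −805.129 · ln(0.195405) = 1314.52 s.

1315 s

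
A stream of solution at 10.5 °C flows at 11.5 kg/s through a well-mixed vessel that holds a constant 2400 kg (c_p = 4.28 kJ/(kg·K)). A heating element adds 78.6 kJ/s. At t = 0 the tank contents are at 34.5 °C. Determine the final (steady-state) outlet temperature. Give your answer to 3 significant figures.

Energy balance: M c_p dT/dt = ṁ c_p (T_in − T) + 78.6.
At steady state dT/dt = 0 ⇒ T_ss = T_in + Q̇/(ṁ c_p) = 10.5 + 78.6/(11.5·4.28) = 12.097 °C.

12.1 °C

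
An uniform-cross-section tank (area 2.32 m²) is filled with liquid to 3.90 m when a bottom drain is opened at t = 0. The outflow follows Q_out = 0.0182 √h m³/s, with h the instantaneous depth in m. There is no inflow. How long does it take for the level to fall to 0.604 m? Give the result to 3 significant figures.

Unsteady balance on liquid volume: A dh/dt = −0.0182 √h.
This is separable: 2 d(√h)/dt = −0.0182/A, so √h = √h₀ − (0.0182/(2A)) t.
t = 2A(√h₀ − √h)/0.0182 = 2·2.32·(√3.90 − √0.604)/0.0182
  = 4.6400 × (1.9748 − 0.77717) / 0.0182 = 305.34 s.

305 s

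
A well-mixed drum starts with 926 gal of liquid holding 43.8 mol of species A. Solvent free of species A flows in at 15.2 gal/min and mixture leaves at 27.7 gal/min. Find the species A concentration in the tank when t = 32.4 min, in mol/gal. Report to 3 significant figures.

Let m(t) be the amount of species A. Volume: V(t) = V₀ + (Q_in − Q_out) t = 926 − 12.500 t; V(32.4) = 521.00 gal.
Species balance (pure solvent in): dm/dt = −Q_out · m/V(t).
dm/m = −Q_out dt/(V₀ − 12.500 t); integrating gives ln(m/m₀) = −(Q_out/(Q_in−Q_out)) ln(V/V₀).
m = m₀ (V₀/V)^(Q_out/(Q_in−Q_out)) = 43.8 × (926/521.00)^(-2.2160) = 12.246 mol.
C = m/V = 12.246/521.00 = 0.023504 mol/gal.

0.0235 mol/gal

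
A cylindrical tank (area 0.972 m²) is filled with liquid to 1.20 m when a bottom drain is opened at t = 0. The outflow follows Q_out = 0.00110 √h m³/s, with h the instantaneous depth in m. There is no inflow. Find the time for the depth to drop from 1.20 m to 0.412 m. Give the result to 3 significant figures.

802 s

With no inflow, A dh/dt = −0.00110 √h.
∫ h^(−1/2) dh = −(0.00110/A) ∫ dt, giving 2√h = 2√h₀ − (0.00110/A) t.
t = 2A(√h₀ − √h)/0.00110 = 2·0.972·(√1.20 − √0.412)/0.00110
  = 1.9440 × (1.0954 − 0.64187) / 0.00110 = 801.59 s.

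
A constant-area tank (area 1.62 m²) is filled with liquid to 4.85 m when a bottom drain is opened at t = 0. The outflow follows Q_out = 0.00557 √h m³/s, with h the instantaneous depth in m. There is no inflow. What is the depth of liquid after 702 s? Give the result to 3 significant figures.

0.991 m

Unsteady balance on liquid volume: A dh/dt = −0.00557 √h.
This is separable: 2 d(√h)/dt = −0.00557/A, so √h = √h₀ − (0.00557/(2A)) t.
√h = √4.85 − 0.00557·702/(2·1.62) = 2.2023 − 1.2068 = 0.99544.
h = 0.99544² = 0.99090 m.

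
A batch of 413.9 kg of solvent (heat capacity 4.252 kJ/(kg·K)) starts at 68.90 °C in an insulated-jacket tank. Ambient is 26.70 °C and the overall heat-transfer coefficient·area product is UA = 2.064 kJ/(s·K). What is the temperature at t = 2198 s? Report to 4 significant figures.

Unsteady energy balance on the tank contents: M c_p dT/dt = −UA(T − T_amb).
dT/dt = (T_ss − T)/τ with T_ss = T_amb = 26.7000 °C, τ = M c_p/UA = 413.9·4.252/2.064 = 852.666 s.
This is linear first-order; T(t) = T_ss + (T₀ − T_ss) e^(−t/τ).
T(2198) = 26.7000 + (42.2000)·0.0759411 = 29.9047 °C.

29.90 °C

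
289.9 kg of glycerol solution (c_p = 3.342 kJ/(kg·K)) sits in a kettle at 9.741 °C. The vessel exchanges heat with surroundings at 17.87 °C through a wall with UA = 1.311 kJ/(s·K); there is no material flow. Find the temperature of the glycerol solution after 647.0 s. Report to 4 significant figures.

M c_p dT/dt = −UA(T − T_amb).
dT/dt = (T_ss − T)/τ with T_ss = T_amb = 17.8700 °C, τ = M c_p/UA = 289.9·3.342/1.311 = 739.013 s.
T approaches T_ss exponentially: T(t) = T_ss + (T₀ − T_ss) e^(−t/τ).
T(647.0) = 17.8700 + (-8.12900)·0.416657 = 14.4830 °C.

14.48 °C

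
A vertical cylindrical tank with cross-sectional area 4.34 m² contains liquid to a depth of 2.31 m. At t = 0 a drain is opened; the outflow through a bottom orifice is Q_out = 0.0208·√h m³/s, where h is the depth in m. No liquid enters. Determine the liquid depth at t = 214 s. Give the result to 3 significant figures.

A dh/dt = −Q_out = −0.0208 √h.
This is separable: 2 d(√h)/dt = −0.0208/A, so √h = √h₀ − (0.0208/(2A)) t.
√h = √2.31 − 0.0208·214/(2·4.34) = 1.5199 − 0.51281 = 1.0071.
h = 1.0071² = 1.0142 m.

1.01 m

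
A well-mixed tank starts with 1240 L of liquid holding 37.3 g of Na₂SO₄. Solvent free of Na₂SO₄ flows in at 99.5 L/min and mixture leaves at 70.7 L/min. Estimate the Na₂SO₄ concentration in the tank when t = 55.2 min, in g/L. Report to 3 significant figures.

Total volume: dV/dt = Q_in − Q_out = 28.800 L/min, so V(t) = 1240 + 28.800 t and V(55.2) = 2829.8 L.
No Na₂SO₄ enters, so dm/dt = −Q_out · (m/V).
dm/m = −Q_out dt/(V₀ + 28.800 t); integrating gives ln(m/m₀) = −(Q_out/(Q_in−Q_out)) ln(V/V₀).
m = m₀ (V₀/V)^(Q_out/(Q_in−Q_out)) = 37.3 × (1240/2829.8)^(2.4549) = 4.9211 g.
C = m/V = 4.9211/2829.8 = 0.0017391 g/L.

0.00174 g/L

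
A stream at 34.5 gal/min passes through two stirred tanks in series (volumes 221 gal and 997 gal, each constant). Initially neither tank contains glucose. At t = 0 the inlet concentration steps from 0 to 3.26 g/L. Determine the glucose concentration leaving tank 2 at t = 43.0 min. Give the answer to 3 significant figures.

Each tank obeys Vᵢ dCᵢ/dt = Q(Cᵢ₋₁ − Cᵢ), so τᵢ = Vᵢ/Q.
τ₁ = 221/34.5 = 6.4058 min; τ₂ = 997/34.5 = 28.899 min.
Solving the cascade with C₁(0)=C₂(0)=0 gives C₂(t) = C_in[1 − (τ₁ e^(−t/τ₁) − τ₂ e^(−t/τ₂))/(τ₁ − τ₂)].
At t = 43.0: e^(−t/τ₁) = 0.0012154, e^(−t/τ₂) = 0.22583.
C₂ = 3.26·[1 − (6.4058·0.0012154 − 28.899·0.22583)/(-22.493)] = 3.26·0.71020 = 2.3152 g/L.

2.32 g/L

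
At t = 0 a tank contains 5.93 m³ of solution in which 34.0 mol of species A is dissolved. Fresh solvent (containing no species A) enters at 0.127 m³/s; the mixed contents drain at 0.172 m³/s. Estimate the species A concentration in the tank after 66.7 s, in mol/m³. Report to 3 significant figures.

0.783 mol/m³

Total volume: dV/dt = Q_in − Q_out = -0.045000 m³/s, so V(t) = 5.93 − 0.045000 t and V(66.7) = 2.9285 m³.
Solute balance: dm/dt = 0 − Q_out C = −Q_out m/V(t).
Separate: dm/m = −Q_out dt/V(t) ⇒ ln(m/m₀) = −(Q_out/(Q_in−Q_out)) ln(V/V₀).
m = m₀ (V₀/V)^(Q_out/(Q_in−Q_out)) = 34.0 × (5.93/2.9285)^(-3.8222) = 2.2925 mol.
C = m/V = 2.2925/2.9285 = 0.78283 mol/m³.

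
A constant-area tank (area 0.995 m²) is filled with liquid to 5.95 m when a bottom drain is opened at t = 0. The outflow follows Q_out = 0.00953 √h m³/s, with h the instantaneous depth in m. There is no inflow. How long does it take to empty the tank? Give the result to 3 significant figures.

509 s

With no inflow, A dh/dt = −0.00953 √h.
This is separable: 2 d(√h)/dt = −0.00953/A, so √h = √h₀ − (0.00953/(2A)) t.
Tank is empty when √h = 0: t_empty = 2A√h₀/0.00953.
t_empty = 2·0.995·√5.95/0.00953 = 1.9900·2.4393/0.00953 = 509.35 s.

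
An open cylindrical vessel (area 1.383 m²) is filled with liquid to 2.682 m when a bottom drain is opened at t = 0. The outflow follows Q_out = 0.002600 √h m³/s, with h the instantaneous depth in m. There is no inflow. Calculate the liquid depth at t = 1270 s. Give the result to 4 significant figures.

Volume balance on the tank: A dh/dt = −0.002600 √h.
Separate and integrate: 2(√h − √h₀) = −(0.002600/A) t.
√h = √2.682 − 0.002600·1270/(2·1.383) = 1.63768 − 1.19378 = 0.443900.
h = 0.443900² = 0.197047 m.

0.1970 m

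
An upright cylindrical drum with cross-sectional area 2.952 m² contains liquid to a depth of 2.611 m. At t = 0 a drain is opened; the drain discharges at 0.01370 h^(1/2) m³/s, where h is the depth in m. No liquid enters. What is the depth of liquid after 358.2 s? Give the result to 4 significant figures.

0.6157 m

Mass balance (ρ constant): A dh/dt = −0.01370 √h.
∫ h^(−1/2) dh = −(0.01370/A) ∫ dt, giving 2√h = 2√h₀ − (0.01370/A) t.
√h = √2.611 − 0.01370·358.2/(2·2.952) = 1.61586 − 0.831189 = 0.784670.
h = 0.784670² = 0.615707 m.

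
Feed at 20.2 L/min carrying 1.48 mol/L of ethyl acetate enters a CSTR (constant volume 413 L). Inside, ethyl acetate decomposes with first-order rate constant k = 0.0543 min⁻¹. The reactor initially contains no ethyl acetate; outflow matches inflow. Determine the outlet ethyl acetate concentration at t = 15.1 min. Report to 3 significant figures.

Accumulation = in − out − consumed: V dC/dt = Q C_in − Q C − k V C.
dC/dt = (Q/V) C_in − (Q/V + k) C; effective rate a = Q/V + k = 0.048910 + 0.0543 = 0.10321 min⁻¹.
C_ss = Q C_in/(Q + kV) = 0.70136 mol/L; C(t) = C_ss + (C₀ − C_ss) e^(−a t).
C(15.1) = 0.70136 + (-0.70136)·e^(−0.10321·15.1) = 0.70136 + (-0.70136)·0.21046 = 0.55375 mol/L.

0.554 mol/L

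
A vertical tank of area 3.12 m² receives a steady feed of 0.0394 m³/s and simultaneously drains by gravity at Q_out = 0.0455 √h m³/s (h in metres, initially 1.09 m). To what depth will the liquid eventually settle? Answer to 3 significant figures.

Mass balance (ρ constant): A dh/dt = Q_in − 0.0455 √h. At steady state dh/dt = 0:
Q_in = 0.0455 √h_ss ⇒ √h_ss = 0.0394/0.0455 = 0.86593.
h_ss = 0.86593² = 0.74984 m. (Since h₀ = 1.09 m > h_ss, the level will fall toward this value.)

0.750 m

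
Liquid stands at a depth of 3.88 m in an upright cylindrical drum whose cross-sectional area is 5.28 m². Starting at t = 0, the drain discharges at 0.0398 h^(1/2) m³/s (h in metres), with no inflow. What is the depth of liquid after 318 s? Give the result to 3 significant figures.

With no inflow, A dh/dt = −0.0398 √h.
∫ h^(−1/2) dh = −(0.0398/A) ∫ dt, giving 2√h = 2√h₀ − (0.0398/A) t.
√h = √3.88 − 0.0398·318/(2·5.28) = 1.9698 − 1.1985 = 0.77125.
h = 0.77125² = 0.59482 m.

0.595 m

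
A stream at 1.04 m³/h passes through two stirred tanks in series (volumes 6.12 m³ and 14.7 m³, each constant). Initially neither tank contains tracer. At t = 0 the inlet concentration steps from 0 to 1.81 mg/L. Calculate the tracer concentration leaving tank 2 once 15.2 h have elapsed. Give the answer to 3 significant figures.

Each tank obeys Vᵢ dCᵢ/dt = Q(Cᵢ₋₁ − Cᵢ), so τᵢ = Vᵢ/Q.
τ₁ = 6.12/1.04 = 5.8846 h; τ₂ = 14.7/1.04 = 14.135 h.
Solving the cascade with C₁(0)=C₂(0)=0 gives C₂(t) = C_in[1 − (τ₁ e^(−t/τ₁) − τ₂ e^(−t/τ₂))/(τ₁ − τ₂)].
At t = 15.2: e^(−t/τ₁) = 0.075547, e^(−t/τ₂) = 0.34117.
C₂ = 1.81·[1 − (5.8846·0.075547 − 14.135·0.34117)/(-8.2500)] = 1.81·0.46936 = 0.84955 mg/L.

0.850 mg/L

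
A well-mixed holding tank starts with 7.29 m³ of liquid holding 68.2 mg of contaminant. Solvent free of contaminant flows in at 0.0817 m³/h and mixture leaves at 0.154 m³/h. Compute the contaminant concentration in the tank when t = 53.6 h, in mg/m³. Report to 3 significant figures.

3.97 mg/m³

Total volume: dV/dt = Q_in − Q_out = -0.072300 m³/h, so V(t) = 7.29 − 0.072300 t and V(53.6) = 3.4147 m³.
Solute balance: dm/dt = 0 − Q_out C = −Q_out m/V(t).
dm/m = −Q_out dt/(V₀ − 0.072300 t); integrating gives ln(m/m₀) = −(Q_out/(Q_in−Q_out)) ln(V/V₀).
m = m₀ (V₀/V)^(Q_out/(Q_in−Q_out)) = 68.2 × (7.29/3.4147)^(-2.1300) = 13.559 mg.
C = m/V = 13.559/3.4147 = 3.9706 mg/m³.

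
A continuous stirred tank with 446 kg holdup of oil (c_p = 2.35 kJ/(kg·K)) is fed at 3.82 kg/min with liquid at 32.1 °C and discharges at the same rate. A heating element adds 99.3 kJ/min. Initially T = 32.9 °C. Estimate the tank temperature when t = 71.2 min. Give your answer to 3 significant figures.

37.6 °C

M c_p dT/dt = ṁ c_p (T_in − T) + Q̇.
Rearrange: dT/dt = (T_ss − T)/τ with τ = M/ṁ = 116.75 min and T_ss = T_in + Q̇/(ṁ c_p) = 43.162 °C.
Solution: T(t) = T_ss + (T₀ − T_ss) e^(−t/τ).
T(71.2) = 43.162 + (-10.262)·e^(−71.2/116.75) = 43.162 + (-10.262)·0.54344 = 37.585 °C.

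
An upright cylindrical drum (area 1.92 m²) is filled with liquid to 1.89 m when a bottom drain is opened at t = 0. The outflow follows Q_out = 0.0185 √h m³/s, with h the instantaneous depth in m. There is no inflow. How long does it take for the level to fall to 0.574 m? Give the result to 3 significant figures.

With no inflow, A dh/dt = −0.0185 √h.
∫ h^(−1/2) dh = −(0.0185/A) ∫ dt, giving 2√h = 2√h₀ − (0.0185/A) t.
t = 2A(√h₀ − √h)/0.0185 = 2·1.92·(√1.89 − √0.574)/0.0185
  = 3.8400 × (1.3748 − 0.75763) / 0.0185 = 128.10 s.

128 s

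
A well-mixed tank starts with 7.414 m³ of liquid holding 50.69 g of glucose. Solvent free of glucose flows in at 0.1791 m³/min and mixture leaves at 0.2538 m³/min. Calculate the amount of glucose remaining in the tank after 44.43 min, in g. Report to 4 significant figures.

6.746 g

Total volume: dV/dt = Q_in − Q_out = -0.0747000 m³/min, so V(t) = 7.414 − 0.0747000 t and V(44.43) = 4.09508 m³.
No glucose enters, so dm/dt = −Q_out · (m/V).
dm/m = −Q_out dt/(V₀ − 0.0747000 t); integrating gives ln(m/m₀) = −(Q_out/(Q_in−Q_out)) ln(V/V₀).
m = m₀ (V₀/V)^(Q_out/(Q_in−Q_out)) = 50.69 × (7.414/4.09508)^(-3.39759) = 6.74616 g.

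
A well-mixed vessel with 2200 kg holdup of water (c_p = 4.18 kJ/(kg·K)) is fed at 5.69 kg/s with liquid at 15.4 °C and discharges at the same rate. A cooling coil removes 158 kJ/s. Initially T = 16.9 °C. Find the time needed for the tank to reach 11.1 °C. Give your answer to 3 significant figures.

Energy balance: M c_p dT/dt = ṁ c_p (T_in − T) − 158.
τ = M/ṁ = 386.64 s; T_ss = T_in − Q̇/(ṁ c_p) = 8.7569 °C.
T(t) = T_ss + (T₀ − T_ss) e^(−t/τ). Set T = 11.1:
e^(−t/τ) = (11.1 − 8.7569)/(16.9 − 8.7569) = 0.28774
t = −386.64 · ln(0.28774) = 481.64 s.

482 s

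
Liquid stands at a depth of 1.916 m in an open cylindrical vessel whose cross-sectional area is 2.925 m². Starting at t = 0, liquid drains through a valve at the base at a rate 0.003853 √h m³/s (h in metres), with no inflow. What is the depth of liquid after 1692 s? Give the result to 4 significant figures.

0.07279 m

With no inflow, A dh/dt = −0.003853 √h.
Separate and integrate: 2(√h − √h₀) = −(0.003853/A) t.
√h = √1.916 − 0.003853·1692/(2·2.925) = 1.38420 − 1.11441 = 0.269790.
h = 0.269790² = 0.0727868 m.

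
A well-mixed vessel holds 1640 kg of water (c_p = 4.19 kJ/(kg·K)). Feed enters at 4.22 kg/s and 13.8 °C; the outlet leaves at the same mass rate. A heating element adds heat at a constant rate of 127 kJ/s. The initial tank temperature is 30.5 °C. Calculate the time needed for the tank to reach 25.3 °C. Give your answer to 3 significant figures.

First-law balance (no shaft work): M c_p dT/dt = ṁ c_p (T_in − T) + 127.
τ = M/ṁ = 388.63 s; T_ss = T_in + Q̇/(ṁ c_p) = 20.983 °C.
T(t) = T_ss + (T₀ − T_ss) e^(−t/τ). Set T = 25.3:
e^(−t/τ) = (25.3 − 20.983)/(30.5 − 20.983) = 0.45364
t = −388.63 · ln(0.45364) = 307.19 s.

307 s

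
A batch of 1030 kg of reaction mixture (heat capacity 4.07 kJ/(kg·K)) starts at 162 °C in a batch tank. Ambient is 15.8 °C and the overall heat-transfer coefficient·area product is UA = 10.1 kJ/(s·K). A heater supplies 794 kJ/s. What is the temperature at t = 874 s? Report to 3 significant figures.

Lumped-capacitance energy balance: M c_p dT/dt = UA(T_amb − T) + Q̇.
dT/dt = (T_ss − T)/τ with T_ss = T_amb + Q̇/UA = 15.8 + 794/10.1 = 94.414 °C, τ = M c_p/UA = 1030·4.07/10.1 = 415.06 s.
This is linear first-order; T(t) = T_ss + (T₀ − T_ss) e^(−t/τ).
T(874) = 94.414 + (67.586)·0.12176 = 102.64 °C.

103 °C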